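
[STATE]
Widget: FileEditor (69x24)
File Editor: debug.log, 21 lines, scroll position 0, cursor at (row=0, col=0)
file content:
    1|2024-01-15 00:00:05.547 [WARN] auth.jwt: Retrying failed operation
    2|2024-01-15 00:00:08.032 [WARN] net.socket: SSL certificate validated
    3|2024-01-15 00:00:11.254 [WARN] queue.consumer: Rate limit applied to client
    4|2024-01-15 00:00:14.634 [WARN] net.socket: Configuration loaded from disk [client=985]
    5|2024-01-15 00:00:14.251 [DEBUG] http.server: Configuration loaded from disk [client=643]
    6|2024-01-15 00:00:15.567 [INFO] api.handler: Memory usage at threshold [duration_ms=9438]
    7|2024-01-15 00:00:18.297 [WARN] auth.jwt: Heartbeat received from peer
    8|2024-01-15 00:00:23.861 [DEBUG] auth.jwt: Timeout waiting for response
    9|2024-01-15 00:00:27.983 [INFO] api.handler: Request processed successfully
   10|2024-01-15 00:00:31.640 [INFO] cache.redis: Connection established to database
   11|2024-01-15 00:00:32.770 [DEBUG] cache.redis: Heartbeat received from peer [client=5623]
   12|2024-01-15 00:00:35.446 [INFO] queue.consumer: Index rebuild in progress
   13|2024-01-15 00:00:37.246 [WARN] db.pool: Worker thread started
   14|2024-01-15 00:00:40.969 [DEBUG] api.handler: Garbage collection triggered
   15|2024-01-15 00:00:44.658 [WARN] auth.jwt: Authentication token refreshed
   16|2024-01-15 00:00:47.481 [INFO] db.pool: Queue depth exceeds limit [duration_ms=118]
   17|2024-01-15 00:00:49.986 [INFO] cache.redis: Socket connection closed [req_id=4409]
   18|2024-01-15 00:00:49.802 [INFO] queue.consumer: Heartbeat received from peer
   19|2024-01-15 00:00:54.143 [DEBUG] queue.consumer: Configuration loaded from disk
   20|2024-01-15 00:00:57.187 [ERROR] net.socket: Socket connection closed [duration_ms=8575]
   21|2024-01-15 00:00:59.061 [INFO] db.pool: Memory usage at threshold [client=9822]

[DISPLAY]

█024-01-15 00:00:05.547 [WARN] auth.jwt: Retrying failed operation  ▲
2024-01-15 00:00:08.032 [WARN] net.socket: SSL certificate validated█
2024-01-15 00:00:11.254 [WARN] queue.consumer: Rate limit applied to░
2024-01-15 00:00:14.634 [WARN] net.socket: Configuration loaded from░
2024-01-15 00:00:14.251 [DEBUG] http.server: Configuration loaded fr░
2024-01-15 00:00:15.567 [INFO] api.handler: Memory usage at threshol░
2024-01-15 00:00:18.297 [WARN] auth.jwt: Heartbeat received from pee░
2024-01-15 00:00:23.861 [DEBUG] auth.jwt: Timeout waiting for respon░
2024-01-15 00:00:27.983 [INFO] api.handler: Request processed succes░
2024-01-15 00:00:31.640 [INFO] cache.redis: Connection established t░
2024-01-15 00:00:32.770 [DEBUG] cache.redis: Heartbeat received from░
2024-01-15 00:00:35.446 [INFO] queue.consumer: Index rebuild in prog░
2024-01-15 00:00:37.246 [WARN] db.pool: Worker thread started       ░
2024-01-15 00:00:40.969 [DEBUG] api.handler: Garbage collection trig░
2024-01-15 00:00:44.658 [WARN] auth.jwt: Authentication token refres░
2024-01-15 00:00:47.481 [INFO] db.pool: Queue depth exceeds limit [d░
2024-01-15 00:00:49.986 [INFO] cache.redis: Socket connection closed░
2024-01-15 00:00:49.802 [INFO] queue.consumer: Heartbeat received fr░
2024-01-15 00:00:54.143 [DEBUG] queue.consumer: Configuration loaded░
2024-01-15 00:00:57.187 [ERROR] net.socket: Socket connection closed░
2024-01-15 00:00:59.061 [INFO] db.pool: Memory usage at threshold [c░
                                                                    ░
                                                                    ░
                                                                    ▼


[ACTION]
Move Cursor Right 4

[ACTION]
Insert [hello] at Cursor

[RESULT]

2024hello█01-15 00:00:05.547 [WARN] auth.jwt: Retrying failed operat▲
2024-01-15 00:00:08.032 [WARN] net.socket: SSL certificate validated█
2024-01-15 00:00:11.254 [WARN] queue.consumer: Rate limit applied to░
2024-01-15 00:00:14.634 [WARN] net.socket: Configuration loaded from░
2024-01-15 00:00:14.251 [DEBUG] http.server: Configuration loaded fr░
2024-01-15 00:00:15.567 [INFO] api.handler: Memory usage at threshol░
2024-01-15 00:00:18.297 [WARN] auth.jwt: Heartbeat received from pee░
2024-01-15 00:00:23.861 [DEBUG] auth.jwt: Timeout waiting for respon░
2024-01-15 00:00:27.983 [INFO] api.handler: Request processed succes░
2024-01-15 00:00:31.640 [INFO] cache.redis: Connection established t░
2024-01-15 00:00:32.770 [DEBUG] cache.redis: Heartbeat received from░
2024-01-15 00:00:35.446 [INFO] queue.consumer: Index rebuild in prog░
2024-01-15 00:00:37.246 [WARN] db.pool: Worker thread started       ░
2024-01-15 00:00:40.969 [DEBUG] api.handler: Garbage collection trig░
2024-01-15 00:00:44.658 [WARN] auth.jwt: Authentication token refres░
2024-01-15 00:00:47.481 [INFO] db.pool: Queue depth exceeds limit [d░
2024-01-15 00:00:49.986 [INFO] cache.redis: Socket connection closed░
2024-01-15 00:00:49.802 [INFO] queue.consumer: Heartbeat received fr░
2024-01-15 00:00:54.143 [DEBUG] queue.consumer: Configuration loaded░
2024-01-15 00:00:57.187 [ERROR] net.socket: Socket connection closed░
2024-01-15 00:00:59.061 [INFO] db.pool: Memory usage at threshold [c░
                                                                    ░
                                                                    ░
                                                                    ▼


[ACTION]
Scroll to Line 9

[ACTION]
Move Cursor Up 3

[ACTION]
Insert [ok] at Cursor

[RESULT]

2024hellook█01-15 00:00:05.547 [WARN] auth.jwt: Retrying failed oper▲
2024-01-15 00:00:08.032 [WARN] net.socket: SSL certificate validated█
2024-01-15 00:00:11.254 [WARN] queue.consumer: Rate limit applied to░
2024-01-15 00:00:14.634 [WARN] net.socket: Configuration loaded from░
2024-01-15 00:00:14.251 [DEBUG] http.server: Configuration loaded fr░
2024-01-15 00:00:15.567 [INFO] api.handler: Memory usage at threshol░
2024-01-15 00:00:18.297 [WARN] auth.jwt: Heartbeat received from pee░
2024-01-15 00:00:23.861 [DEBUG] auth.jwt: Timeout waiting for respon░
2024-01-15 00:00:27.983 [INFO] api.handler: Request processed succes░
2024-01-15 00:00:31.640 [INFO] cache.redis: Connection established t░
2024-01-15 00:00:32.770 [DEBUG] cache.redis: Heartbeat received from░
2024-01-15 00:00:35.446 [INFO] queue.consumer: Index rebuild in prog░
2024-01-15 00:00:37.246 [WARN] db.pool: Worker thread started       ░
2024-01-15 00:00:40.969 [DEBUG] api.handler: Garbage collection trig░
2024-01-15 00:00:44.658 [WARN] auth.jwt: Authentication token refres░
2024-01-15 00:00:47.481 [INFO] db.pool: Queue depth exceeds limit [d░
2024-01-15 00:00:49.986 [INFO] cache.redis: Socket connection closed░
2024-01-15 00:00:49.802 [INFO] queue.consumer: Heartbeat received fr░
2024-01-15 00:00:54.143 [DEBUG] queue.consumer: Configuration loaded░
2024-01-15 00:00:57.187 [ERROR] net.socket: Socket connection closed░
2024-01-15 00:00:59.061 [INFO] db.pool: Memory usage at threshold [c░
                                                                    ░
                                                                    ░
                                                                    ▼


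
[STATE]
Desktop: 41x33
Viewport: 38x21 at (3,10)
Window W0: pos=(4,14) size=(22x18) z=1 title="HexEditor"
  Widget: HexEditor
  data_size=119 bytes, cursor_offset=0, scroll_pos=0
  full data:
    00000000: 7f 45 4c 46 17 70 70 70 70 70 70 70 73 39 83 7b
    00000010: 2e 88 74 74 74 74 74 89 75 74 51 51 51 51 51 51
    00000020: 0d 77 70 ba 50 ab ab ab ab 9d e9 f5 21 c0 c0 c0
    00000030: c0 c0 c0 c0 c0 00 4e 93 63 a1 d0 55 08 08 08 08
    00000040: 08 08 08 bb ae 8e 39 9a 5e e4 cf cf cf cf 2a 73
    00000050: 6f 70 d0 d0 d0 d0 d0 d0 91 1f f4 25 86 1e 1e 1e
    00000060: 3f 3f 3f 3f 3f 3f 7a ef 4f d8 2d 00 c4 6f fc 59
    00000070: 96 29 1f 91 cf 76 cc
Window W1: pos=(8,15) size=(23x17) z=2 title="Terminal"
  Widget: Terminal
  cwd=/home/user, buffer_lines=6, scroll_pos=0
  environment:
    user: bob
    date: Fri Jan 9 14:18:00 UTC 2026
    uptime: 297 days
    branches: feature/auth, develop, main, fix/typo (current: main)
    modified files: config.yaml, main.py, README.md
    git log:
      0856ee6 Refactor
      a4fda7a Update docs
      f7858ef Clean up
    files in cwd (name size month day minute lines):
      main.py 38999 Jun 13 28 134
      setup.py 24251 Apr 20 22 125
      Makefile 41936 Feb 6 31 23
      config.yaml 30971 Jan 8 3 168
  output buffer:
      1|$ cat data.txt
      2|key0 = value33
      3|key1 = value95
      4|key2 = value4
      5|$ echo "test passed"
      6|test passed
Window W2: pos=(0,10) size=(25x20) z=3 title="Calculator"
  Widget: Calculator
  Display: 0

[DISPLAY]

━━━━━━━━━━━━━━━━━━━━━┓                
alculator            ┃                
─────────────────────┨                
                    0┃                
──┬───┬───┬───┐      ┃┓               
7 │ 8 │ 9 │ ÷ │      ┃━━━━━┓          
──┼───┼───┼───┤      ┃     ┃          
4 │ 5 │ 6 │ × │      ┃─────┨          
──┼───┼───┼───┤      ┃     ┃          
1 │ 2 │ 3 │ - │      ┃     ┃          
──┼───┼───┼───┤      ┃     ┃          
0 │ . │ = │ + │      ┃     ┃          
──┼───┼───┼───┤      ┃sed" ┃          
C │ MC│ MR│ M+│      ┃     ┃          
──┴───┴───┴───┘      ┃     ┃          
                     ┃     ┃          
                     ┃     ┃          
                     ┃     ┃          
                     ┃     ┃          
━━━━━━━━━━━━━━━━━━━━━┛     ┃          
 ┃   ┃                     ┃          


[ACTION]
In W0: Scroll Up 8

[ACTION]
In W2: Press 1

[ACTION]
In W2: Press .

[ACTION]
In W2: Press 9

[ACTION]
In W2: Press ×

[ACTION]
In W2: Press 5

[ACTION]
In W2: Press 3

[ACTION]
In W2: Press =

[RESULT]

━━━━━━━━━━━━━━━━━━━━━┓                
alculator            ┃                
─────────────────────┨                
                100.7┃                
──┬───┬───┬───┐      ┃┓               
7 │ 8 │ 9 │ ÷ │      ┃━━━━━┓          
──┼───┼───┼───┤      ┃     ┃          
4 │ 5 │ 6 │ × │      ┃─────┨          
──┼───┼───┼───┤      ┃     ┃          
1 │ 2 │ 3 │ - │      ┃     ┃          
──┼───┼───┼───┤      ┃     ┃          
0 │ . │ = │ + │      ┃     ┃          
──┼───┼───┼───┤      ┃sed" ┃          
C │ MC│ MR│ M+│      ┃     ┃          
──┴───┴───┴───┘      ┃     ┃          
                     ┃     ┃          
                     ┃     ┃          
                     ┃     ┃          
                     ┃     ┃          
━━━━━━━━━━━━━━━━━━━━━┛     ┃          
 ┃   ┃                     ┃          


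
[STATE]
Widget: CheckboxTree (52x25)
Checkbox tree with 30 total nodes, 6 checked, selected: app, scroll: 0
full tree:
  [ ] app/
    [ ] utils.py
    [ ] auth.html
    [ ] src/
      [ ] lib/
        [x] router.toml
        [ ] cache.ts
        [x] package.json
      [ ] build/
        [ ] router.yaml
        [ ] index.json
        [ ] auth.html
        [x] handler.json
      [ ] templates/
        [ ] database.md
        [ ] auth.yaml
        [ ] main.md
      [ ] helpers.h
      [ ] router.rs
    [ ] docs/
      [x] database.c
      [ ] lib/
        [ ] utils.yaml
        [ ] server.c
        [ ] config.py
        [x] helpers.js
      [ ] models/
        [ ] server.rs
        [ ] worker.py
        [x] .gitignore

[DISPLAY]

>[-] app/                                           
   [ ] utils.py                                     
   [ ] auth.html                                    
   [-] src/                                         
     [-] lib/                                       
       [x] router.toml                              
       [ ] cache.ts                                 
       [x] package.json                             
     [-] build/                                     
       [ ] router.yaml                              
       [ ] index.json                               
       [ ] auth.html                                
       [x] handler.json                             
     [ ] templates/                                 
       [ ] database.md                              
       [ ] auth.yaml                                
       [ ] main.md                                  
     [ ] helpers.h                                  
     [ ] router.rs                                  
   [-] docs/                                        
     [x] database.c                                 
     [-] lib/                                       
       [ ] utils.yaml                               
       [ ] server.c                                 
       [ ] config.py                                


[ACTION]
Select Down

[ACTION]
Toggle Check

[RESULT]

 [-] app/                                           
>  [x] utils.py                                     
   [ ] auth.html                                    
   [-] src/                                         
     [-] lib/                                       
       [x] router.toml                              
       [ ] cache.ts                                 
       [x] package.json                             
     [-] build/                                     
       [ ] router.yaml                              
       [ ] index.json                               
       [ ] auth.html                                
       [x] handler.json                             
     [ ] templates/                                 
       [ ] database.md                              
       [ ] auth.yaml                                
       [ ] main.md                                  
     [ ] helpers.h                                  
     [ ] router.rs                                  
   [-] docs/                                        
     [x] database.c                                 
     [-] lib/                                       
       [ ] utils.yaml                               
       [ ] server.c                                 
       [ ] config.py                                


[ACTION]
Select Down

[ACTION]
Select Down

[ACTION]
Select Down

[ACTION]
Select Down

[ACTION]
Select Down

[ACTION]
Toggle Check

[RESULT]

 [-] app/                                           
   [x] utils.py                                     
   [ ] auth.html                                    
   [-] src/                                         
     [x] lib/                                       
       [x] router.toml                              
>      [x] cache.ts                                 
       [x] package.json                             
     [-] build/                                     
       [ ] router.yaml                              
       [ ] index.json                               
       [ ] auth.html                                
       [x] handler.json                             
     [ ] templates/                                 
       [ ] database.md                              
       [ ] auth.yaml                                
       [ ] main.md                                  
     [ ] helpers.h                                  
     [ ] router.rs                                  
   [-] docs/                                        
     [x] database.c                                 
     [-] lib/                                       
       [ ] utils.yaml                               
       [ ] server.c                                 
       [ ] config.py                                


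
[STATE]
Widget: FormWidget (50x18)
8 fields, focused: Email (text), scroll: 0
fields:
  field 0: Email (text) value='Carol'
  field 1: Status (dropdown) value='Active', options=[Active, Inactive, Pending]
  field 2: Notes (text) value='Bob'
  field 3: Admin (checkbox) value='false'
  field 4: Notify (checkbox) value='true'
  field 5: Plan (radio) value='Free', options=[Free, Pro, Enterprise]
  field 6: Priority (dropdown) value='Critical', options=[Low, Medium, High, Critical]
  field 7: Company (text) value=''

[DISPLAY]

> Email:      [Carol                             ]
  Status:     [Active                           ▼]
  Notes:      [Bob                               ]
  Admin:      [ ]                                 
  Notify:     [x]                                 
  Plan:       (●) Free  ( ) Pro  ( ) Enterprise   
  Priority:   [Critical                         ▼]
  Company:    [                                  ]
                                                  
                                                  
                                                  
                                                  
                                                  
                                                  
                                                  
                                                  
                                                  
                                                  


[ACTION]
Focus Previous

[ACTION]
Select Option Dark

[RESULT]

  Email:      [Carol                             ]
  Status:     [Active                           ▼]
  Notes:      [Bob                               ]
  Admin:      [ ]                                 
  Notify:     [x]                                 
  Plan:       (●) Free  ( ) Pro  ( ) Enterprise   
  Priority:   [Critical                         ▼]
> Company:    [                                  ]
                                                  
                                                  
                                                  
                                                  
                                                  
                                                  
                                                  
                                                  
                                                  
                                                  


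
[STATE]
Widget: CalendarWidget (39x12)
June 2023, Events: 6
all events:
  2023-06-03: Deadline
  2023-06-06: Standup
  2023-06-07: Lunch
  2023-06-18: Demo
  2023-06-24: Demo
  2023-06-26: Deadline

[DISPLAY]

               June 2023               
Mo Tu We Th Fr Sa Su                   
          1  2  3*  4                  
 5  6*  7*  8  9 10 11                 
12 13 14 15 16 17 18*                  
19 20 21 22 23 24* 25                  
26* 27 28 29 30                        
                                       
                                       
                                       
                                       
                                       


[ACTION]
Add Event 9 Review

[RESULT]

               June 2023               
Mo Tu We Th Fr Sa Su                   
          1  2  3*  4                  
 5  6*  7*  8  9* 10 11                
12 13 14 15 16 17 18*                  
19 20 21 22 23 24* 25                  
26* 27 28 29 30                        
                                       
                                       
                                       
                                       
                                       


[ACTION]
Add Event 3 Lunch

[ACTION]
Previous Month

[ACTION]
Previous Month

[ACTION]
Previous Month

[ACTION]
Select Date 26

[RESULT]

               March 2023              
Mo Tu We Th Fr Sa Su                   
       1  2  3  4  5                   
 6  7  8  9 10 11 12                   
13 14 15 16 17 18 19                   
20 21 22 23 24 25 [26]                 
27 28 29 30 31                         
                                       
                                       
                                       
                                       
                                       


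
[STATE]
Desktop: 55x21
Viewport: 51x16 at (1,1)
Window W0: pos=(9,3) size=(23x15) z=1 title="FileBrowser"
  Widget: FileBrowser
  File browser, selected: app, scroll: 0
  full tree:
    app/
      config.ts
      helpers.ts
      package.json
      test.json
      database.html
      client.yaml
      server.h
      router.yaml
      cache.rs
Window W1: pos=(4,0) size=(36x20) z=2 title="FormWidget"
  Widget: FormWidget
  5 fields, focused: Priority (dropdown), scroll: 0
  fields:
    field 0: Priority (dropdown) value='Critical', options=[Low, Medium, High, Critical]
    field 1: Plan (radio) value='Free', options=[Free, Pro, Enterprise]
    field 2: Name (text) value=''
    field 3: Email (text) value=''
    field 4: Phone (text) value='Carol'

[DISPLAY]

   ┃ FormWidget                       ┃            
   ┠──────────────────────────────────┨            
   ┃> Priority:   [Critical         ▼]┃            
   ┃  Plan:       (●) Free  ( ) Pro  (┃            
   ┃  Name:       [                  ]┃            
   ┃  Email:      [                  ]┃            
   ┃  Phone:      [Carol             ]┃            
   ┃                                  ┃            
   ┃                                  ┃            
   ┃                                  ┃            
   ┃                                  ┃            
   ┃                                  ┃            
   ┃                                  ┃            
   ┃                                  ┃            
   ┃                                  ┃            
   ┃                                  ┃            


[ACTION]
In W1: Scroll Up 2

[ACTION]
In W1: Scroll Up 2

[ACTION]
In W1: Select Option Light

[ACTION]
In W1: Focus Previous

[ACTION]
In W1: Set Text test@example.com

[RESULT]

   ┃ FormWidget                       ┃            
   ┠──────────────────────────────────┨            
   ┃  Priority:   [Critical         ▼]┃            
   ┃  Plan:       (●) Free  ( ) Pro  (┃            
   ┃  Name:       [                  ]┃            
   ┃  Email:      [                  ]┃            
   ┃> Phone:      [test@example.com  ]┃            
   ┃                                  ┃            
   ┃                                  ┃            
   ┃                                  ┃            
   ┃                                  ┃            
   ┃                                  ┃            
   ┃                                  ┃            
   ┃                                  ┃            
   ┃                                  ┃            
   ┃                                  ┃            


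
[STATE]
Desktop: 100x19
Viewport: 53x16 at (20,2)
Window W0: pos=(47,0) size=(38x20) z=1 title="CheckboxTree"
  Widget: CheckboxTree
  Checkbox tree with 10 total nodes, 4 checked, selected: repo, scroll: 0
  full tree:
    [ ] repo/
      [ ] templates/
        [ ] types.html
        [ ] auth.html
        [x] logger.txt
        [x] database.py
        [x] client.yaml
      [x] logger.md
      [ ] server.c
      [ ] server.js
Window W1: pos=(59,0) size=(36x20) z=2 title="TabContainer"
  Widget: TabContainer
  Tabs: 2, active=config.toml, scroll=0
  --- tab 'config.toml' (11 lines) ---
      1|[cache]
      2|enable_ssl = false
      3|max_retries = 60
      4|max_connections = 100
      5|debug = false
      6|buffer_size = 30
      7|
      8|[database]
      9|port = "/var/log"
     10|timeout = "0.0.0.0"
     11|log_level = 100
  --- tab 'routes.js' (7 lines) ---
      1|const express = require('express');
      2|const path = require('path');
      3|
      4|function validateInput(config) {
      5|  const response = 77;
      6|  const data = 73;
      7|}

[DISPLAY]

                           ┠───────────┠─────────────
                           ┃>[-] repo/ ┃[config.toml]
                           ┃   [-] temp┃─────────────
                           ┃     [ ] ty┃[cache]      
                           ┃     [ ] au┃enable_ssl = 
                           ┃     [x] lo┃max_retries =
                           ┃     [x] da┃max_connectio
                           ┃     [x] cl┃debug = false
                           ┃   [x] logg┃buffer_size =
                           ┃   [ ] serv┃             
                           ┃   [ ] serv┃[database]   
                           ┃           ┃port = "/var/
                           ┃           ┃timeout = "0.
                           ┃           ┃log_level = 1
                           ┃           ┃             
                           ┃           ┃             


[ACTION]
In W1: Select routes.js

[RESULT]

                           ┠───────────┠─────────────
                           ┃>[-] repo/ ┃ config.toml 
                           ┃   [-] temp┃─────────────
                           ┃     [ ] ty┃const express
                           ┃     [ ] au┃const path = 
                           ┃     [x] lo┃             
                           ┃     [x] da┃function vali
                           ┃     [x] cl┃  const respo
                           ┃   [x] logg┃  const data 
                           ┃   [ ] serv┃}            
                           ┃   [ ] serv┃             
                           ┃           ┃             
                           ┃           ┃             
                           ┃           ┃             
                           ┃           ┃             
                           ┃           ┃             


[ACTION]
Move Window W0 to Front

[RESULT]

                           ┠─────────────────────────
                           ┃>[-] repo/               
                           ┃   [-] templates/        
                           ┃     [ ] types.html      
                           ┃     [ ] auth.html       
                           ┃     [x] logger.txt      
                           ┃     [x] database.py     
                           ┃     [x] client.yaml     
                           ┃   [x] logger.md         
                           ┃   [ ] server.c          
                           ┃   [ ] server.js         
                           ┃                         
                           ┃                         
                           ┃                         
                           ┃                         
                           ┃                         


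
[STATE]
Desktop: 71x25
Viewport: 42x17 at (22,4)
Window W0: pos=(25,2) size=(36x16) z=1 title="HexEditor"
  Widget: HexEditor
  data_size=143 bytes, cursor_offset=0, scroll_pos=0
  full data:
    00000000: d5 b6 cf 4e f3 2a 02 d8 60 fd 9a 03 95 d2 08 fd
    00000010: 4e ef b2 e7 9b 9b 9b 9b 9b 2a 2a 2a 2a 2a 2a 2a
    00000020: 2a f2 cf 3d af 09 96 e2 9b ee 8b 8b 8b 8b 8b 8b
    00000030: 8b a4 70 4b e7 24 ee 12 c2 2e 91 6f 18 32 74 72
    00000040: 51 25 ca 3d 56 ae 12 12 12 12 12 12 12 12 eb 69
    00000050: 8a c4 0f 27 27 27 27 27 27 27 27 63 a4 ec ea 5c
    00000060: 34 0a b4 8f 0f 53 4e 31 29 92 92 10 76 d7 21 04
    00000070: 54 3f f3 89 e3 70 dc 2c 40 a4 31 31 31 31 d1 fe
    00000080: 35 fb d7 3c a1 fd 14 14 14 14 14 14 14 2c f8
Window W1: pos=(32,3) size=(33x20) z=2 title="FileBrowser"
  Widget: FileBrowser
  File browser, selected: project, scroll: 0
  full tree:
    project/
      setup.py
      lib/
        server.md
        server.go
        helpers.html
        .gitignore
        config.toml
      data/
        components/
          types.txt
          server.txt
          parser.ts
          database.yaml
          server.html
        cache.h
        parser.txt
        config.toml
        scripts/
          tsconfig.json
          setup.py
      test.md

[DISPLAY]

   ┠──────┃ FileBrowser                   
   ┃000000┠───────────────────────────────
   ┃000000┃> [-] project/                 
   ┃000000┃    setup.py                   
   ┃000000┃    [+] lib/                   
   ┃000000┃    [+] data/                  
   ┃000000┃    test.md                    
   ┃000000┃                               
   ┃000000┃                               
   ┃000000┃                               
   ┃      ┃                               
   ┃      ┃                               
   ┃      ┃                               
   ┗━━━━━━┃                               
          ┃                               
          ┃                               
          ┃                               


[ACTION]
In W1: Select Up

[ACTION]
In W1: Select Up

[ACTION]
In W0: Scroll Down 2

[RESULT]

   ┠──────┃ FileBrowser                   
   ┃000000┠───────────────────────────────
   ┃000000┃> [-] project/                 
   ┃000000┃    setup.py                   
   ┃000000┃    [+] lib/                   
   ┃000000┃    [+] data/                  
   ┃000000┃    test.md                    
   ┃000000┃                               
   ┃      ┃                               
   ┃      ┃                               
   ┃      ┃                               
   ┃      ┃                               
   ┃      ┃                               
   ┗━━━━━━┃                               
          ┃                               
          ┃                               
          ┃                               


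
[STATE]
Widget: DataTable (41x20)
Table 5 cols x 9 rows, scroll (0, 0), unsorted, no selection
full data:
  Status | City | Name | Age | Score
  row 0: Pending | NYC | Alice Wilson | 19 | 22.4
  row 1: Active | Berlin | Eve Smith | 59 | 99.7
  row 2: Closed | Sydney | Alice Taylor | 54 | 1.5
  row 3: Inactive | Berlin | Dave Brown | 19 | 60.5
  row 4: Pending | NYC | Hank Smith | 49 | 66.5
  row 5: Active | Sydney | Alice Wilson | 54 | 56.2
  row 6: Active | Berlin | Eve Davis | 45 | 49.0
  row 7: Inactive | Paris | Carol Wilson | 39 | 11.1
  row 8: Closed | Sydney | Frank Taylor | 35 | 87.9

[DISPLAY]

Status  │City  │Name        │Age│Score   
────────┼──────┼────────────┼───┼─────   
Pending │NYC   │Alice Wilson│19 │22.4    
Active  │Berlin│Eve Smith   │59 │99.7    
Closed  │Sydney│Alice Taylor│54 │1.5     
Inactive│Berlin│Dave Brown  │19 │60.5    
Pending │NYC   │Hank Smith  │49 │66.5    
Active  │Sydney│Alice Wilson│54 │56.2    
Active  │Berlin│Eve Davis   │45 │49.0    
Inactive│Paris │Carol Wilson│39 │11.1    
Closed  │Sydney│Frank Taylor│35 │87.9    
                                         
                                         
                                         
                                         
                                         
                                         
                                         
                                         
                                         


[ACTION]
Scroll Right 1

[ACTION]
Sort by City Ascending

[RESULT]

Status  │City ▲│Name        │Age│Score   
────────┼──────┼────────────┼───┼─────   
Active  │Berlin│Eve Smith   │59 │99.7    
Inactive│Berlin│Dave Brown  │19 │60.5    
Active  │Berlin│Eve Davis   │45 │49.0    
Pending │NYC   │Alice Wilson│19 │22.4    
Pending │NYC   │Hank Smith  │49 │66.5    
Inactive│Paris │Carol Wilson│39 │11.1    
Closed  │Sydney│Alice Taylor│54 │1.5     
Active  │Sydney│Alice Wilson│54 │56.2    
Closed  │Sydney│Frank Taylor│35 │87.9    
                                         
                                         
                                         
                                         
                                         
                                         
                                         
                                         
                                         


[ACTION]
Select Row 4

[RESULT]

Status  │City ▲│Name        │Age│Score   
────────┼──────┼────────────┼───┼─────   
Active  │Berlin│Eve Smith   │59 │99.7    
Inactive│Berlin│Dave Brown  │19 │60.5    
Active  │Berlin│Eve Davis   │45 │49.0    
Pending │NYC   │Alice Wilson│19 │22.4    
>ending │NYC   │Hank Smith  │49 │66.5    
Inactive│Paris │Carol Wilson│39 │11.1    
Closed  │Sydney│Alice Taylor│54 │1.5     
Active  │Sydney│Alice Wilson│54 │56.2    
Closed  │Sydney│Frank Taylor│35 │87.9    
                                         
                                         
                                         
                                         
                                         
                                         
                                         
                                         
                                         


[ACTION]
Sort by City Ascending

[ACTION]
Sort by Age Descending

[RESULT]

Status  │City  │Name        │Ag▼│Score   
────────┼──────┼────────────┼───┼─────   
Active  │Berlin│Eve Smith   │59 │99.7    
Closed  │Sydney│Alice Taylor│54 │1.5     
Active  │Sydney│Alice Wilson│54 │56.2    
Pending │NYC   │Hank Smith  │49 │66.5    
>ctive  │Berlin│Eve Davis   │45 │49.0    
Inactive│Paris │Carol Wilson│39 │11.1    
Closed  │Sydney│Frank Taylor│35 │87.9    
Inactive│Berlin│Dave Brown  │19 │60.5    
Pending │NYC   │Alice Wilson│19 │22.4    
                                         
                                         
                                         
                                         
                                         
                                         
                                         
                                         
                                         


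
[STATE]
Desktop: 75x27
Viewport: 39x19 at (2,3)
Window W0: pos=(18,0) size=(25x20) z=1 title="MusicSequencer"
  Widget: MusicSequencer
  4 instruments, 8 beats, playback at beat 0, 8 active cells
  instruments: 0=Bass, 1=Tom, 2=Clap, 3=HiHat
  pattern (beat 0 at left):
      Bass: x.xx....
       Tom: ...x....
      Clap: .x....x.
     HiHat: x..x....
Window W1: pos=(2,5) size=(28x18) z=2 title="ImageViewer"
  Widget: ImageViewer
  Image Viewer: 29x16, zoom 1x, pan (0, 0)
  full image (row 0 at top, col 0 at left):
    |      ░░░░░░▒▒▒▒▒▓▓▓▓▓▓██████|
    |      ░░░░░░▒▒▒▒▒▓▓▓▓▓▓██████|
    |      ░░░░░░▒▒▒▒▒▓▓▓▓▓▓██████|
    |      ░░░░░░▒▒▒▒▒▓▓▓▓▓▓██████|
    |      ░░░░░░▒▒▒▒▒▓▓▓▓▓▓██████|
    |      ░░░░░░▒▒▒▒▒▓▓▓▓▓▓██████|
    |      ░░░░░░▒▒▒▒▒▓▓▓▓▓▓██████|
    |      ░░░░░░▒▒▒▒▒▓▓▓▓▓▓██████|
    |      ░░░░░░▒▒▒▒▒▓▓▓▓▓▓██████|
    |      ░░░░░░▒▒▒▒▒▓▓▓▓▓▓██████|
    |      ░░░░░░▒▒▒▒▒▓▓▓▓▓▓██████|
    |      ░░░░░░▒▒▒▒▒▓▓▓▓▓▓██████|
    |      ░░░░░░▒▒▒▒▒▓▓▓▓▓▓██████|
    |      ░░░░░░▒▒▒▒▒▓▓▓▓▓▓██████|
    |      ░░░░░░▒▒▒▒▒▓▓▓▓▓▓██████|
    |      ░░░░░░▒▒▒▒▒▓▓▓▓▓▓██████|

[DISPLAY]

                ┃      ▼1234567        
                ┃  Bass█·██····        
┏━━━━━━━━━━━━━━━━━━━━━━━━━━┓···        
┃ ImageViewer              ┃·█·        
┠──────────────────────────┨···        
┃      ░░░░░░▒▒▒▒▒▓▓▓▓▓▓███┃           
┃      ░░░░░░▒▒▒▒▒▓▓▓▓▓▓███┃           
┃      ░░░░░░▒▒▒▒▒▓▓▓▓▓▓███┃           
┃      ░░░░░░▒▒▒▒▒▓▓▓▓▓▓███┃           
┃      ░░░░░░▒▒▒▒▒▓▓▓▓▓▓███┃           
┃      ░░░░░░▒▒▒▒▒▓▓▓▓▓▓███┃           
┃      ░░░░░░▒▒▒▒▒▓▓▓▓▓▓███┃           
┃      ░░░░░░▒▒▒▒▒▓▓▓▓▓▓███┃           
┃      ░░░░░░▒▒▒▒▒▓▓▓▓▓▓███┃           
┃      ░░░░░░▒▒▒▒▒▓▓▓▓▓▓███┃           
┃      ░░░░░░▒▒▒▒▒▓▓▓▓▓▓███┃           
┃      ░░░░░░▒▒▒▒▒▓▓▓▓▓▓███┃━━━━━━━━━━━
┃      ░░░░░░▒▒▒▒▒▓▓▓▓▓▓███┃           
┃      ░░░░░░▒▒▒▒▒▓▓▓▓▓▓███┃           


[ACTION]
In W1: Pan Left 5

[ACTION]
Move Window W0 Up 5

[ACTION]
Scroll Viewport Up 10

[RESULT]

                ┏━━━━━━━━━━━━━━━━━━━━━━
                ┃ MusicSequencer       
                ┠──────────────────────
                ┃      ▼1234567        
                ┃  Bass█·██····        
┏━━━━━━━━━━━━━━━━━━━━━━━━━━┓···        
┃ ImageViewer              ┃·█·        
┠──────────────────────────┨···        
┃      ░░░░░░▒▒▒▒▒▓▓▓▓▓▓███┃           
┃      ░░░░░░▒▒▒▒▒▓▓▓▓▓▓███┃           
┃      ░░░░░░▒▒▒▒▒▓▓▓▓▓▓███┃           
┃      ░░░░░░▒▒▒▒▒▓▓▓▓▓▓███┃           
┃      ░░░░░░▒▒▒▒▒▓▓▓▓▓▓███┃           
┃      ░░░░░░▒▒▒▒▒▓▓▓▓▓▓███┃           
┃      ░░░░░░▒▒▒▒▒▓▓▓▓▓▓███┃           
┃      ░░░░░░▒▒▒▒▒▓▓▓▓▓▓███┃           
┃      ░░░░░░▒▒▒▒▒▓▓▓▓▓▓███┃           
┃      ░░░░░░▒▒▒▒▒▓▓▓▓▓▓███┃           
┃      ░░░░░░▒▒▒▒▒▓▓▓▓▓▓███┃           


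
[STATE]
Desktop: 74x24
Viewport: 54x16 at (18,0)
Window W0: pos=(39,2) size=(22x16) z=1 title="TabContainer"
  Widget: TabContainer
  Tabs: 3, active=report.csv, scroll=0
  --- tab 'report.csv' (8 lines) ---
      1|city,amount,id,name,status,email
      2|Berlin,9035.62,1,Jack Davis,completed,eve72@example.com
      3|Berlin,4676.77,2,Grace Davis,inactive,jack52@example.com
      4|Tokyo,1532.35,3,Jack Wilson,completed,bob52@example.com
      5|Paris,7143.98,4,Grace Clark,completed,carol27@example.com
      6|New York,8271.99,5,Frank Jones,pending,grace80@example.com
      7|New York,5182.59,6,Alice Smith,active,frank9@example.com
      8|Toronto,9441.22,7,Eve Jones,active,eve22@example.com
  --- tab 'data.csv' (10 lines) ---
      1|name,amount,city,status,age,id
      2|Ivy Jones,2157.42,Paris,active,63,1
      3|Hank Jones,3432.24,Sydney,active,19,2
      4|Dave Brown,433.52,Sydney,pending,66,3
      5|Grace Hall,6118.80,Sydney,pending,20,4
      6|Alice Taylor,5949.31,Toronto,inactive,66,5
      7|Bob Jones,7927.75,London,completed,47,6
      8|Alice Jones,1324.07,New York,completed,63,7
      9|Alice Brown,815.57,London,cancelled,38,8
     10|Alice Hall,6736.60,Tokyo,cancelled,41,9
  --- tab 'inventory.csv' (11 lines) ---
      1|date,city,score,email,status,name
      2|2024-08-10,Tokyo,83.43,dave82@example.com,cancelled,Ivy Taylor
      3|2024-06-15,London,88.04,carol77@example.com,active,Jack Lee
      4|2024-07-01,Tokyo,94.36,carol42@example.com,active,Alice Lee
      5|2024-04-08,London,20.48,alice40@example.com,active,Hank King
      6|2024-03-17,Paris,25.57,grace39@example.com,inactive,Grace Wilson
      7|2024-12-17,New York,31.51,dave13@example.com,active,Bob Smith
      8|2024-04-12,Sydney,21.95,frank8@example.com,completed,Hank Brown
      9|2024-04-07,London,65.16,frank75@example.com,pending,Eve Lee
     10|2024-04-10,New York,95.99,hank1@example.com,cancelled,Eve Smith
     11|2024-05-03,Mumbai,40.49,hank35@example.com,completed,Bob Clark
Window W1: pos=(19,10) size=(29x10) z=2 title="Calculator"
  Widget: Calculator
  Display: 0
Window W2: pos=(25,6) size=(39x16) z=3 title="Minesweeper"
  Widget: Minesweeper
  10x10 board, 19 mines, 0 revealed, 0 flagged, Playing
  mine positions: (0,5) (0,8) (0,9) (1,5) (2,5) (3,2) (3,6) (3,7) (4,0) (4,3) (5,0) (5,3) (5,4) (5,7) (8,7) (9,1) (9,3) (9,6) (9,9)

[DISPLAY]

                                                      
                                                      
                     ┏━━━━━━━━━━━━━━━━━━━━┓           
                     ┃ TabContainer       ┃           
                     ┠────────────────────┨           
                     ┃[report.csv]│ data.c┃           
       ┏━━━━━━━━━━━━━━━━━━━━━━━━━━━━━━━━━━━━━┓        
       ┃ Minesweeper                         ┃        
       ┠─────────────────────────────────────┨        
       ┃■■■■■■■■■■                           ┃        
 ┏━━━━━┃■■■■■■■■■■                           ┃        
 ┃ Calc┃■■■■■■■■■■                           ┃        
 ┠─────┃■■■■■■■■■■                           ┃        
 ┃     ┃■■■■■■■■■■                           ┃        
 ┃┌───┬┃■■■■■■■■■■                           ┃        
 ┃│ 7 │┃■■■■■■■■■■                           ┃        


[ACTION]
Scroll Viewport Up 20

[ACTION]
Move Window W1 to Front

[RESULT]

                                                      
                                                      
                     ┏━━━━━━━━━━━━━━━━━━━━┓           
                     ┃ TabContainer       ┃           
                     ┠────────────────────┨           
                     ┃[report.csv]│ data.c┃           
       ┏━━━━━━━━━━━━━━━━━━━━━━━━━━━━━━━━━━━━━┓        
       ┃ Minesweeper                         ┃        
       ┠─────────────────────────────────────┨        
       ┃■■■■■■■■■■                           ┃        
 ┏━━━━━━━━━━━━━━━━━━━━━━━━━━━┓               ┃        
 ┃ Calculator                ┃               ┃        
 ┠───────────────────────────┨               ┃        
 ┃                          0┃               ┃        
 ┃┌───┬───┬───┬───┐          ┃               ┃        
 ┃│ 7 │ 8 │ 9 │ ÷ │          ┃               ┃        


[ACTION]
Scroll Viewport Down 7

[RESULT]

       ┃ Minesweeper                         ┃        
       ┠─────────────────────────────────────┨        
       ┃■■■■■■■■■■                           ┃        
 ┏━━━━━━━━━━━━━━━━━━━━━━━━━━━┓               ┃        
 ┃ Calculator                ┃               ┃        
 ┠───────────────────────────┨               ┃        
 ┃                          0┃               ┃        
 ┃┌───┬───┬───┬───┐          ┃               ┃        
 ┃│ 7 │ 8 │ 9 │ ÷ │          ┃               ┃        
 ┃├───┼───┼───┼───┤          ┃               ┃        
 ┃│ 4 │ 5 │ 6 │ × │          ┃               ┃        
 ┃└───┴───┴───┴───┘          ┃               ┃        
 ┗━━━━━━━━━━━━━━━━━━━━━━━━━━━┛               ┃        
       ┃                                     ┃        
       ┗━━━━━━━━━━━━━━━━━━━━━━━━━━━━━━━━━━━━━┛        
                                                      


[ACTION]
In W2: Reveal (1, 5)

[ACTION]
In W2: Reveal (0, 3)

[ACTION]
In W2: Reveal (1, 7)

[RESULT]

       ┃ Minesweeper                         ┃        
       ┠─────────────────────────────────────┨        
       ┃■■■■■✹■■✹✹                           ┃        
 ┏━━━━━━━━━━━━━━━━━━━━━━━━━━━┓               ┃        
 ┃ Calculator                ┃               ┃        
 ┠───────────────────────────┨               ┃        
 ┃                          0┃               ┃        
 ┃┌───┬───┬───┬───┐          ┃               ┃        
 ┃│ 7 │ 8 │ 9 │ ÷ │          ┃               ┃        
 ┃├───┼───┼───┼───┤          ┃               ┃        
 ┃│ 4 │ 5 │ 6 │ × │          ┃               ┃        
 ┃└───┴───┴───┴───┘          ┃               ┃        
 ┗━━━━━━━━━━━━━━━━━━━━━━━━━━━┛               ┃        
       ┃                                     ┃        
       ┗━━━━━━━━━━━━━━━━━━━━━━━━━━━━━━━━━━━━━┛        
                                                      
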